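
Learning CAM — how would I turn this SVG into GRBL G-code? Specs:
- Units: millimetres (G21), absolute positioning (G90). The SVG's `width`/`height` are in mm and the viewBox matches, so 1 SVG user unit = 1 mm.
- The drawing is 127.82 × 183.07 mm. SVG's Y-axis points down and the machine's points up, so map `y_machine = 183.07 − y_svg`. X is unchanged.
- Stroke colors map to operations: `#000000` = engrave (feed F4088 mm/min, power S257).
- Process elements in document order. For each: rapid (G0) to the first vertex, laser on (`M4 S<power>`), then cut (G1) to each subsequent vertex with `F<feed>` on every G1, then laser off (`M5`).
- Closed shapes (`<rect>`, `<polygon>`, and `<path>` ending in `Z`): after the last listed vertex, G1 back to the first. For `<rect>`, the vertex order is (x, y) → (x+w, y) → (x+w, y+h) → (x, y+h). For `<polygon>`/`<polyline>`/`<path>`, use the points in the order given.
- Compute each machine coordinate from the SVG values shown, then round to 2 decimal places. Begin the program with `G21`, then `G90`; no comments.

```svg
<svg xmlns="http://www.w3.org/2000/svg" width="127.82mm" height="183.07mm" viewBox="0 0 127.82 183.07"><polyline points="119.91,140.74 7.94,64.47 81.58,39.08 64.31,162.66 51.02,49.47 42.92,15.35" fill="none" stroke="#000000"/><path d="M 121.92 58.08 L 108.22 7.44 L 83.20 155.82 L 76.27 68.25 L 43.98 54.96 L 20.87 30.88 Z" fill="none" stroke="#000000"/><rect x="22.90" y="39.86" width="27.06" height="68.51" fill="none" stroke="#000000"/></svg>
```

G21
G90
G0 X119.91 Y42.33
M4 S257
G1 X7.94 Y118.60 F4088
G1 X81.58 Y143.99 F4088
G1 X64.31 Y20.41 F4088
G1 X51.02 Y133.60 F4088
G1 X42.92 Y167.72 F4088
M5
G0 X121.92 Y124.99
M4 S257
G1 X108.22 Y175.63 F4088
G1 X83.20 Y27.25 F4088
G1 X76.27 Y114.82 F4088
G1 X43.98 Y128.11 F4088
G1 X20.87 Y152.19 F4088
G1 X121.92 Y124.99 F4088
M5
G0 X22.90 Y143.21
M4 S257
G1 X49.96 Y143.21 F4088
G1 X49.96 Y74.70 F4088
G1 X22.90 Y74.70 F4088
G1 X22.90 Y143.21 F4088
M5

1 u = 1 mm; y_m = 183.07 − y.

[1] `<polyline>` open polyline, #000000→engrave S257 F4088: (119.91,42.33) → (7.94,118.60) → (81.58,143.99) → (64.31,20.41) → (51.02,133.60) → (42.92,167.72)

[2] `<path>` closed polygon, #000000→engrave S257 F4088: (121.92,124.99) → (108.22,175.63) → (83.20,27.25) → (76.27,114.82) → (43.98,128.11) → (20.87,152.19) → (121.92,124.99) (closed)

[3] `<rect>` rectangle, #000000→engrave S257 F4088: (22.90,143.21) → (49.96,143.21) → (49.96,74.70) → (22.90,74.70) → (22.90,143.21) (closed)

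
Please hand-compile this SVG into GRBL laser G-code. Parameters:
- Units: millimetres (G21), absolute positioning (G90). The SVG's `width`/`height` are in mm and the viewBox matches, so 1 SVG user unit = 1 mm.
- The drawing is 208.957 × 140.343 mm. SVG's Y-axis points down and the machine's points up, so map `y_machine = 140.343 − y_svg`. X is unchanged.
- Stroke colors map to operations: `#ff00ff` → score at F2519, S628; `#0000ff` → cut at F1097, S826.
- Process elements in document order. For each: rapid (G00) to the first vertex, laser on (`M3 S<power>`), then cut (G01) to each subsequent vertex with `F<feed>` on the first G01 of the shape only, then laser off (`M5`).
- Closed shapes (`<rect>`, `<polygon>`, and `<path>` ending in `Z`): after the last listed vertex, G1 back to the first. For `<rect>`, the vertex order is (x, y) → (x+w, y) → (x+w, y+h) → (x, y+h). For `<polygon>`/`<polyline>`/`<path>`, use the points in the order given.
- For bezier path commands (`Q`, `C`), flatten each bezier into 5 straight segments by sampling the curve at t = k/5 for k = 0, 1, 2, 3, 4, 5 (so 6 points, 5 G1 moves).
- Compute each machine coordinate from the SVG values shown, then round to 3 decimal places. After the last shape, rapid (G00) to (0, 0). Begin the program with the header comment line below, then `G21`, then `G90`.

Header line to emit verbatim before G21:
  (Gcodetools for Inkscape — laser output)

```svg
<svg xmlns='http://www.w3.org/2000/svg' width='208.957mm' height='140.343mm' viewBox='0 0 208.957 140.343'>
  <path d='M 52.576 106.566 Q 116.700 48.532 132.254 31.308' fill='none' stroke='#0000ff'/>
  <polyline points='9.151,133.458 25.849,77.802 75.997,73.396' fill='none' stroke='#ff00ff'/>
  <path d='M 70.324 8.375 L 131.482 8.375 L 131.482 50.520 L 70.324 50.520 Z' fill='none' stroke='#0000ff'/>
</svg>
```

1 u = 1 mm; y_m = 140.343 − y.

[1] `<path>` quadratic bezier, #0000ff→cut S826 F1097: (52.576,33.777) → (76.283,55.358) → (96.104,73.675) → (112.040,88.726) → (124.090,100.513) → (132.254,109.035)

[2] `<polyline>` open polyline, #ff00ff→score S628 F2519: (9.151,6.885) → (25.849,62.541) → (75.997,66.947)

[3] `<path>` rectangle, #0000ff→cut S826 F1097: (70.324,131.968) → (131.482,131.968) → (131.482,89.823) → (70.324,89.823) → (70.324,131.968) (closed)

(Gcodetools for Inkscape — laser output)
G21
G90
G00 X52.576 Y33.777
M3 S826
G01 X76.283 Y55.358 F1097
G01 X96.104 Y73.675
G01 X112.040 Y88.726
G01 X124.090 Y100.513
G01 X132.254 Y109.035
M5
G00 X9.151 Y6.885
M3 S628
G01 X25.849 Y62.541 F2519
G01 X75.997 Y66.947
M5
G00 X70.324 Y131.968
M3 S826
G01 X131.482 Y131.968 F1097
G01 X131.482 Y89.823
G01 X70.324 Y89.823
G01 X70.324 Y131.968
M5
G00 X0.000 Y0.000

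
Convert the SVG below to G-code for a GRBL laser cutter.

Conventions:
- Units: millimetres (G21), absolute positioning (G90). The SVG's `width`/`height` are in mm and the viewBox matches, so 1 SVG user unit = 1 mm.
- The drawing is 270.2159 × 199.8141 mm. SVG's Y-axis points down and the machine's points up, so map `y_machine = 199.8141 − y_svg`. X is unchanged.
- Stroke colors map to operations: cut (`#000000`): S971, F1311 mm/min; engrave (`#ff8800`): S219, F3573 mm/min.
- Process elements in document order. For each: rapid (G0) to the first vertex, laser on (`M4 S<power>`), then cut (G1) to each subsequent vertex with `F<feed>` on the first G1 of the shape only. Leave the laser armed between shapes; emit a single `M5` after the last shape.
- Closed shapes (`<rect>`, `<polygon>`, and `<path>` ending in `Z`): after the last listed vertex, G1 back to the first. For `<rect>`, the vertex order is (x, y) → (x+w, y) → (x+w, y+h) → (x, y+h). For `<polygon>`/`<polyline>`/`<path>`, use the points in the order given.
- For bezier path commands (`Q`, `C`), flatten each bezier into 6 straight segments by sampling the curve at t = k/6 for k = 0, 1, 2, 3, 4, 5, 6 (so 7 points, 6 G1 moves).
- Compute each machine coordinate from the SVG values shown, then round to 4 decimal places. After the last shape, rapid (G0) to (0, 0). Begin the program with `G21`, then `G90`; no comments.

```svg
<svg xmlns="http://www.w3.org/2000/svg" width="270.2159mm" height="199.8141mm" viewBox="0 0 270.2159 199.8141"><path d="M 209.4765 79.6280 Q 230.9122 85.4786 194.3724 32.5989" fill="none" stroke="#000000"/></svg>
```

1 u = 1 mm; y_m = 199.8141 − y.

[1] `<path>` quadratic bezier, #000000→cut S971 F1311: (209.4765,120.1861) → (215.0113,119.8673) → (217.3252,122.8113) → (216.4183,129.0181) → (212.2905,138.4877) → (204.9419,151.2200) → (194.3724,167.2152)

G21
G90
G0 X209.4765 Y120.1861
M4 S971
G1 X215.0113 Y119.8673 F1311
G1 X217.3252 Y122.8113
G1 X216.4183 Y129.0181
G1 X212.2905 Y138.4877
G1 X204.9419 Y151.2200
G1 X194.3724 Y167.2152
M5
G0 X0.0000 Y0.0000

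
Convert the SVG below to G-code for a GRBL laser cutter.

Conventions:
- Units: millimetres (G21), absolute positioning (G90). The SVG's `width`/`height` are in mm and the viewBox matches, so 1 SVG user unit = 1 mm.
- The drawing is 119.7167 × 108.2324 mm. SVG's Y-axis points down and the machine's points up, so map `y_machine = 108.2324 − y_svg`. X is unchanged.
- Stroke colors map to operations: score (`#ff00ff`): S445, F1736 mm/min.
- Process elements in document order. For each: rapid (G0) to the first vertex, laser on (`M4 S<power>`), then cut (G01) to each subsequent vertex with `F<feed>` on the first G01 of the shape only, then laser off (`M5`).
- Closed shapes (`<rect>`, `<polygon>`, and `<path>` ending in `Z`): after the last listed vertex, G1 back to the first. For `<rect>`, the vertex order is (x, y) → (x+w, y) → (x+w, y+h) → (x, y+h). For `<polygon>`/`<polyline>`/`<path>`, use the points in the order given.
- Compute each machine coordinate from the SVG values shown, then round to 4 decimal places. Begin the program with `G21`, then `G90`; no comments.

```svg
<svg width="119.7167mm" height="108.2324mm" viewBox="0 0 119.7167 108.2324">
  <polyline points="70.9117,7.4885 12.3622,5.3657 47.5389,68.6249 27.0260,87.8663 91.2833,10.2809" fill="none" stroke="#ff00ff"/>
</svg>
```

G21
G90
G0 X70.9117 Y100.7439
M4 S445
G01 X12.3622 Y102.8667 F1736
G01 X47.5389 Y39.6075
G01 X27.0260 Y20.3661
G01 X91.2833 Y97.9515
M5

Since the viewBox matches the mm dimensions, user units are millimetres directly. The only transform is the Y-flip y_m = 108.2324 − y_svg.

Shape 1 is a open polyline drawn with `<polyline>`. Its stroke #ff00ff means score at S445, F1736. After flipping Y the toolpath is (70.9117,100.7439) → (12.3622,102.8667) → (47.5389,39.6075) → (27.0260,20.3661) → (91.2833,97.9515).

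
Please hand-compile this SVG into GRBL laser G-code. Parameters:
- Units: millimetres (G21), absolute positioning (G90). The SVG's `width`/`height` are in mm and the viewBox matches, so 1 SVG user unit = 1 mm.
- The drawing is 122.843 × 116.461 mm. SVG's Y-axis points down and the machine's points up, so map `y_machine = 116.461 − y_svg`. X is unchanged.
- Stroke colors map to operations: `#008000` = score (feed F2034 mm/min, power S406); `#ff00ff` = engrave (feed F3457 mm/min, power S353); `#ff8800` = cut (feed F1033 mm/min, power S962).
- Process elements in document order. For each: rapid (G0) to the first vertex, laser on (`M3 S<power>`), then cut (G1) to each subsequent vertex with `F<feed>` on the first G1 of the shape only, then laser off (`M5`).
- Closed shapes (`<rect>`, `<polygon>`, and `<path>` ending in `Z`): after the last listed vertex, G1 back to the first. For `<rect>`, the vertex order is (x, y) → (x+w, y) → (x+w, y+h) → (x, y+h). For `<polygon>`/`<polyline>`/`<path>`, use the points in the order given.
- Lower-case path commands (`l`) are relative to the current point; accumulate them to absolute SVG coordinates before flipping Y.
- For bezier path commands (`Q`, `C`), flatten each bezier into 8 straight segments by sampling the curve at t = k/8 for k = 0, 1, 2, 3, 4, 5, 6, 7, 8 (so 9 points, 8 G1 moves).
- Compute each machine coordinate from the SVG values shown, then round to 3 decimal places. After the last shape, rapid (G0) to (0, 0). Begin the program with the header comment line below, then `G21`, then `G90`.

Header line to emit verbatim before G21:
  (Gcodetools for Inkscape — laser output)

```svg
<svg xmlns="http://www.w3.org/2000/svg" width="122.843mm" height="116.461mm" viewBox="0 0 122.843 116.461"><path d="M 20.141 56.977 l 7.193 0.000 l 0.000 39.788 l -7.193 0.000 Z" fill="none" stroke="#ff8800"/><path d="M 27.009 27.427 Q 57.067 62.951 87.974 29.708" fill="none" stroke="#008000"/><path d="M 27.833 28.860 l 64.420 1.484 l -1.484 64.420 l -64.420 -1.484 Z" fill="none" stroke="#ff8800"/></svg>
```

(Gcodetools for Inkscape — laser output)
G21
G90
G0 X20.141 Y59.484
M3 S962
G1 X27.334 Y59.484 F1033
G1 X27.334 Y19.696
G1 X20.141 Y19.696
G1 X20.141 Y59.484
M5
G0 X27.009 Y89.034
M3 S406
G1 X34.537 Y81.227 F2034
G1 X42.091 Y75.570
G1 X49.672 Y72.061
G1 X57.279 Y70.702
G1 X64.913 Y71.491
G1 X72.574 Y74.429
G1 X80.261 Y79.517
G1 X87.974 Y86.753
M5
G0 X27.833 Y87.601
M3 S962
G1 X92.253 Y86.117 F1033
G1 X90.769 Y21.697
G1 X26.349 Y23.181
G1 X27.833 Y87.601
M5
G0 X0.000 Y0.000

Since the viewBox matches the mm dimensions, user units are millimetres directly. The only transform is the Y-flip y_m = 116.461 − y_svg.

Shape 1 is a rectangle drawn with `<path>`. Its stroke #ff8800 means cut at S962, F1033. After flipping Y the toolpath is (20.141,59.484) → (27.334,59.484) → (27.334,19.696) → (20.141,19.696) → (20.141,59.484), returning to the start.

Shape 2 is a quadratic bezier drawn with `<path>`. Its stroke #008000 means score at S406, F2034. After flipping Y the toolpath is (27.009,89.034) → (34.537,81.227) → (42.091,75.570) → (49.672,72.061) → (57.279,70.702) → (64.913,71.491) → (72.574,74.429) → (80.261,79.517) → (87.974,86.753).

Shape 3 is a regular polygon drawn with `<path>`. Its stroke #ff8800 means cut at S962, F1033. After flipping Y the toolpath is (27.833,87.601) → (92.253,86.117) → (90.769,21.697) → (26.349,23.181) → (27.833,87.601), returning to the start.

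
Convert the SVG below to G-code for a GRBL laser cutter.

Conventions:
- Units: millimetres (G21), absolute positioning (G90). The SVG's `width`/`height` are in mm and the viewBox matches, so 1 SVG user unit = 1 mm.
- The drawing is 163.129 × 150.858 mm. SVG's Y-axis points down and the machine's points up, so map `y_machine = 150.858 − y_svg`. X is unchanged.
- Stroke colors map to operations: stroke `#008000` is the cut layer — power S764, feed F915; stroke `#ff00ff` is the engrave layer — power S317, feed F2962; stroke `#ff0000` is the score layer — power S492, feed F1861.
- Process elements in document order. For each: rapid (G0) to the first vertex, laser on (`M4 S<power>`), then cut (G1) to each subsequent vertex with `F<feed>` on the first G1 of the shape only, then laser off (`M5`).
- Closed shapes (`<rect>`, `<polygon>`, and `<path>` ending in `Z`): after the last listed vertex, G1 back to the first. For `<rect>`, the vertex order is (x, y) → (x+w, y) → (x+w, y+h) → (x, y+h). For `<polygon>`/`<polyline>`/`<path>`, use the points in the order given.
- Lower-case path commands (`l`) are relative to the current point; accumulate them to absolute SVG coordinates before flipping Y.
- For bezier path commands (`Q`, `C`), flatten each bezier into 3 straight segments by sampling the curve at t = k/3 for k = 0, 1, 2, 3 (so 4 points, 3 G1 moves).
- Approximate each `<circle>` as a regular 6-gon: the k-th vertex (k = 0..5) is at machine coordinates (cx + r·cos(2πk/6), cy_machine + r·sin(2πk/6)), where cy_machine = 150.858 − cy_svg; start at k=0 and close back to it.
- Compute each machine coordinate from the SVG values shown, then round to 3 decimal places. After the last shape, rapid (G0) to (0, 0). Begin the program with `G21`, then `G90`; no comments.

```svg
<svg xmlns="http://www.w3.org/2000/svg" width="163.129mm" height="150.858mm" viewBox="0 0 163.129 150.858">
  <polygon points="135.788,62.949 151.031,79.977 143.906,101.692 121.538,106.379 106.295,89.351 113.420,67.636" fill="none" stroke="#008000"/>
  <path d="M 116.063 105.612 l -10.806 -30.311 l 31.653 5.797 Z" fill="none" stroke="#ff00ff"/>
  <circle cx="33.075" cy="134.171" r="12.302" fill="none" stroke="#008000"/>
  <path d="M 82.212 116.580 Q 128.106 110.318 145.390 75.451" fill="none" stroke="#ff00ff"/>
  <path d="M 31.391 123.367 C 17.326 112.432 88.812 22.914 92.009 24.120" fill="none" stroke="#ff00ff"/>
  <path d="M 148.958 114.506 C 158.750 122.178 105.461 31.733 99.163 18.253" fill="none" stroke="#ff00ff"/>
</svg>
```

1 u = 1 mm; y_m = 150.858 − y.

[1] `<polygon>` regular polygon, #008000→cut S764 F915: (135.788,87.909) → (151.031,70.881) → (143.906,49.166) → (121.538,44.479) → (106.295,61.507) → (113.420,83.222) → (135.788,87.909) (closed)

[2] `<path>` regular polygon, #ff00ff→engrave S317 F2962: (116.063,45.246) → (105.257,75.557) → (136.910,69.760) → (116.063,45.246) (closed)

[3] `<circle>` circle, #008000→cut S764 F915: (45.377,16.687) → (39.226,27.341) → (26.924,27.341) → (20.773,16.687) → (26.924,6.033) → (39.226,6.033) → (45.377,16.687) (closed)

[4] `<path>` quadratic bezier, #ff00ff→engrave S317 F2962: (82.212,34.278) → (109.629,41.631) → (130.688,55.341) → (145.390,75.407)

[5] `<path>` cubic bezier, #ff00ff→engrave S317 F2962: (31.391,27.491) → (40.145,58.350) → (71.747,103.973) → (92.009,126.738)

[6] `<path>` cubic bezier, #ff00ff→engrave S317 F2962: (148.958,36.352) → (141.800,54.901) → (117.048,99.955) → (99.163,132.605)

G21
G90
G0 X135.788 Y87.909
M4 S764
G1 X151.031 Y70.881 F915
G1 X143.906 Y49.166
G1 X121.538 Y44.479
G1 X106.295 Y61.507
G1 X113.420 Y83.222
G1 X135.788 Y87.909
M5
G0 X116.063 Y45.246
M4 S317
G1 X105.257 Y75.557 F2962
G1 X136.910 Y69.760
G1 X116.063 Y45.246
M5
G0 X45.377 Y16.687
M4 S764
G1 X39.226 Y27.341 F915
G1 X26.924 Y27.341
G1 X20.773 Y16.687
G1 X26.924 Y6.033
G1 X39.226 Y6.033
G1 X45.377 Y16.687
M5
G0 X82.212 Y34.278
M4 S317
G1 X109.629 Y41.631 F2962
G1 X130.688 Y55.341
G1 X145.390 Y75.407
M5
G0 X31.391 Y27.491
M4 S317
G1 X40.145 Y58.350 F2962
G1 X71.747 Y103.973
G1 X92.009 Y126.738
M5
G0 X148.958 Y36.352
M4 S317
G1 X141.800 Y54.901 F2962
G1 X117.048 Y99.955
G1 X99.163 Y132.605
M5
G0 X0.000 Y0.000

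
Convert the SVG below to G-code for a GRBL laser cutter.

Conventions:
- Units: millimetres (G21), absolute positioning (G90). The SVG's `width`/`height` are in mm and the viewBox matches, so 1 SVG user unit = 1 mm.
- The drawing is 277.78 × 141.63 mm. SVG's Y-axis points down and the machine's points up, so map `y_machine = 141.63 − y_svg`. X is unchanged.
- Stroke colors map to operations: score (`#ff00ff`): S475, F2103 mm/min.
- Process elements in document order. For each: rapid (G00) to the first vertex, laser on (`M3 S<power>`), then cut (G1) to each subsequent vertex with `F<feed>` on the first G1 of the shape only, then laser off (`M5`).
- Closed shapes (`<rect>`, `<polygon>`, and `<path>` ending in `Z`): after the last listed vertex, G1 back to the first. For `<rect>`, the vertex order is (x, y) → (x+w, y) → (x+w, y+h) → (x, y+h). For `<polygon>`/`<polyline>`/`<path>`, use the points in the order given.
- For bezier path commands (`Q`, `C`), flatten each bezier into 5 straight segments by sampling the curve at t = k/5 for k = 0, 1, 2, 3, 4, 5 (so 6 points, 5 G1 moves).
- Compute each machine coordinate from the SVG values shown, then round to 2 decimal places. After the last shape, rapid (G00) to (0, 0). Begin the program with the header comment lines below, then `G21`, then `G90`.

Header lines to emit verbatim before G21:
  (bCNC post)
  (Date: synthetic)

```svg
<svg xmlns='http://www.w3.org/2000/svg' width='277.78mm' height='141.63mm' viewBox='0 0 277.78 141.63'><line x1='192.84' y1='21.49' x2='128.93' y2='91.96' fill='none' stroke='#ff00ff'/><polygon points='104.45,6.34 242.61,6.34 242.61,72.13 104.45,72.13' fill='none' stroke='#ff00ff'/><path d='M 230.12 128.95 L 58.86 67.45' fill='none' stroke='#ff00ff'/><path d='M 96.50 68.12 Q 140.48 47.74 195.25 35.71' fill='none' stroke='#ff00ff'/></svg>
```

viewBox `0 0 277.78 141.63` with mm width/height → 1 unit = 1 mm. Flip: y_m = 141.63 − y_svg.

**Shape 1** — `<line>` line segment, stroke `#ff00ff` → score (S475, F2103). Machine vertices: (192.84,120.14) → (128.93,49.67). Open path.

**Shape 2** — `<polygon>` rectangle, stroke `#ff00ff` → score (S475, F2103). Machine vertices: (104.45,135.29) → (242.61,135.29) → (242.61,69.50) → (104.45,69.50) → (104.45,135.29). Closed: final G1 returns to the first vertex.

**Shape 3** — `<path>` line segment, stroke `#ff00ff` → score (S475, F2103). Machine vertices: (230.12,12.68) → (58.86,74.18). Open path.

**Shape 4** — `<path>` quadratic bezier, stroke `#ff00ff` → score (S475, F2103). Control points (SVG): P0=(96.50,68.12), P1=(140.48,47.74), P2=(195.25,35.71); sampled at t=k/5. Machine vertices: (96.50,73.51) → (114.52,81.33) → (133.41,88.48) → (153.16,94.96) → (173.77,100.77) → (195.25,105.92). Open path.

(bCNC post)
(Date: synthetic)
G21
G90
G00 X192.84 Y120.14
M3 S475
G1 X128.93 Y49.67 F2103
M5
G00 X104.45 Y135.29
M3 S475
G1 X242.61 Y135.29 F2103
G1 X242.61 Y69.50
G1 X104.45 Y69.50
G1 X104.45 Y135.29
M5
G00 X230.12 Y12.68
M3 S475
G1 X58.86 Y74.18 F2103
M5
G00 X96.50 Y73.51
M3 S475
G1 X114.52 Y81.33 F2103
G1 X133.41 Y88.48
G1 X153.16 Y94.96
G1 X173.77 Y100.77
G1 X195.25 Y105.92
M5
G00 X0.00 Y0.00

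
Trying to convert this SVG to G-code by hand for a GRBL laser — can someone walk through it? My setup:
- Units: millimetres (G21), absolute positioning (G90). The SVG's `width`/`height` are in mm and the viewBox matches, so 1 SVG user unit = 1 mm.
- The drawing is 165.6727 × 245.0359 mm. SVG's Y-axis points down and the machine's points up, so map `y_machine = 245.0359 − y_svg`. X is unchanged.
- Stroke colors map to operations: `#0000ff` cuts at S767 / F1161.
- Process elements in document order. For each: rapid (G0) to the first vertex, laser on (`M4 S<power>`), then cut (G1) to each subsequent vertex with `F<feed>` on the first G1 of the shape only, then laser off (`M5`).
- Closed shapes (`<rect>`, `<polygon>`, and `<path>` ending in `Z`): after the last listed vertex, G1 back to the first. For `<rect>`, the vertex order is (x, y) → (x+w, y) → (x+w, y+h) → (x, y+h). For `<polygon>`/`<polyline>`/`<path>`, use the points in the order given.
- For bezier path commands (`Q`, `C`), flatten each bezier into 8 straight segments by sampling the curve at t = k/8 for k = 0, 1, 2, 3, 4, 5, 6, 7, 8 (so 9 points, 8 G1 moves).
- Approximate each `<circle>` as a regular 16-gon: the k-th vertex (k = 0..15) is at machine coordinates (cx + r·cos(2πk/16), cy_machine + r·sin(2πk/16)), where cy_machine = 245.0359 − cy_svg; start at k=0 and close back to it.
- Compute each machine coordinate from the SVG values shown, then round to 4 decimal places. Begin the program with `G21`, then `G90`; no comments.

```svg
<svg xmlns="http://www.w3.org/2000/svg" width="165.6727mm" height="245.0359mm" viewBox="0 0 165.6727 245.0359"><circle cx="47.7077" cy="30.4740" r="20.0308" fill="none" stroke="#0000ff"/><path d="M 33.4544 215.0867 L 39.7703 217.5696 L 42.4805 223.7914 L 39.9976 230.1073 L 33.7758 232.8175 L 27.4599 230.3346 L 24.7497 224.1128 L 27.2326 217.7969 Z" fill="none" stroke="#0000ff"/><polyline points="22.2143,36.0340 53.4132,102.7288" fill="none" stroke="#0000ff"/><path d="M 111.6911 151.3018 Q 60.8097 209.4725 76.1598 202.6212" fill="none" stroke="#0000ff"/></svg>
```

Since the viewBox matches the mm dimensions, user units are millimetres directly. The only transform is the Y-flip y_m = 245.0359 − y_svg.

Shape 1 is a circle drawn with `<circle>`. Its stroke #0000ff means cut at S767, F1161. After flipping Y the toolpath is (67.7385,214.5619) → (66.2137,222.2274) → (61.8716,228.7258) → (55.3732,233.0679) → (47.7077,234.5927) → (40.0422,233.0679) → (33.5438,228.7258) → (29.2017,222.2274) → (27.6769,214.5619) → (29.2017,206.8964) → (33.5438,200.3980) → (40.0422,196.0559) → (47.7077,194.5311) → (55.3732,196.0559) → (61.8716,200.3980) → (66.2137,206.8964) → (67.7385,214.5619), returning to the start.

Shape 2 is a regular polygon drawn with `<path>`. Its stroke #0000ff means cut at S767, F1161. After flipping Y the toolpath is (33.4544,29.9492) → (39.7703,27.4663) → (42.4805,21.2445) → (39.9976,14.9286) → (33.7758,12.2184) → (27.4599,14.7013) → (24.7497,20.9231) → (27.2326,27.2390) → (33.4544,29.9492), returning to the start.

Shape 3 is a line segment drawn with `<polyline>`. Its stroke #0000ff means cut at S767, F1161. After flipping Y the toolpath is (22.2143,209.0019) → (53.4132,142.3071).

Shape 4 is a quadratic bezier drawn with `<path>`. Its stroke #0000ff means cut at S767, F1161. After flipping Y the toolpath is (111.6911,93.7341) → (100.0056,80.2074) → (90.3899,68.7126) → (82.8439,59.2498) → (77.3676,51.8189) → (73.9610,46.4199) → (72.6242,43.0529) → (73.3571,41.7178) → (76.1598,42.4147).

G21
G90
G0 X67.7385 Y214.5619
M4 S767
G1 X66.2137 Y222.2274 F1161
G1 X61.8716 Y228.7258
G1 X55.3732 Y233.0679
G1 X47.7077 Y234.5927
G1 X40.0422 Y233.0679
G1 X33.5438 Y228.7258
G1 X29.2017 Y222.2274
G1 X27.6769 Y214.5619
G1 X29.2017 Y206.8964
G1 X33.5438 Y200.3980
G1 X40.0422 Y196.0559
G1 X47.7077 Y194.5311
G1 X55.3732 Y196.0559
G1 X61.8716 Y200.3980
G1 X66.2137 Y206.8964
G1 X67.7385 Y214.5619
M5
G0 X33.4544 Y29.9492
M4 S767
G1 X39.7703 Y27.4663 F1161
G1 X42.4805 Y21.2445
G1 X39.9976 Y14.9286
G1 X33.7758 Y12.2184
G1 X27.4599 Y14.7013
G1 X24.7497 Y20.9231
G1 X27.2326 Y27.2390
G1 X33.4544 Y29.9492
M5
G0 X22.2143 Y209.0019
M4 S767
G1 X53.4132 Y142.3071 F1161
M5
G0 X111.6911 Y93.7341
M4 S767
G1 X100.0056 Y80.2074 F1161
G1 X90.3899 Y68.7126
G1 X82.8439 Y59.2498
G1 X77.3676 Y51.8189
G1 X73.9610 Y46.4199
G1 X72.6242 Y43.0529
G1 X73.3571 Y41.7178
G1 X76.1598 Y42.4147
M5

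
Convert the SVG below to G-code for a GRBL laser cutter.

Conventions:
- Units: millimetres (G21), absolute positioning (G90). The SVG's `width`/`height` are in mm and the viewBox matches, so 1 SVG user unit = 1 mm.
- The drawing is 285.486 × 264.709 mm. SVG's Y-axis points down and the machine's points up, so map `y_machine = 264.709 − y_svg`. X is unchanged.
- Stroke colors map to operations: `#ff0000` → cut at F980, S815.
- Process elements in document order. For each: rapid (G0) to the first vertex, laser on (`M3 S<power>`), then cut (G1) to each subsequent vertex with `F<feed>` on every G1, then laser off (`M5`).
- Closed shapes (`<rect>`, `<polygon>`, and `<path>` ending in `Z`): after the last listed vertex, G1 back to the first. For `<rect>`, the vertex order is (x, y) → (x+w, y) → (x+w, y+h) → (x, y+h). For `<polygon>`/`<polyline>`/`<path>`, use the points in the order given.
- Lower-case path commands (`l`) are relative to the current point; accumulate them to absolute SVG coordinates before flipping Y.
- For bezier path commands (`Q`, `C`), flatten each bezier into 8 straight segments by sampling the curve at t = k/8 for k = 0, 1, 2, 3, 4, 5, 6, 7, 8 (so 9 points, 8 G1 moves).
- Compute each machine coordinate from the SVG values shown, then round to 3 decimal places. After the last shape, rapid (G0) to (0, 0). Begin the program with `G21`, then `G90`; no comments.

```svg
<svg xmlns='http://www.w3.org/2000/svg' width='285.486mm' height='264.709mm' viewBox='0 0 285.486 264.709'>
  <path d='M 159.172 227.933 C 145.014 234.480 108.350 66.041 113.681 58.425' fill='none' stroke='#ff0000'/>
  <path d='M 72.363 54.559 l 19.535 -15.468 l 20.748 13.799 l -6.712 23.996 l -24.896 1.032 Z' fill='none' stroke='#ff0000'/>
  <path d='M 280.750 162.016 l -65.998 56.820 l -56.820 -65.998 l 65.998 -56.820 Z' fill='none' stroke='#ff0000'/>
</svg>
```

G21
G90
G0 X159.172 Y36.776
M3 S815
G1 X152.934 Y41.867 F980
G1 X145.341 Y59.429 F980
G1 X137.151 Y85.524 F980
G1 X129.118 Y116.219 F980
G1 X121.999 Y147.577 F980
G1 X116.549 Y175.665 F980
G1 X113.524 Y196.545 F980
G1 X113.681 Y206.284 F980
M5
G0 X72.363 Y210.150
M3 S815
G1 X91.898 Y225.618 F980
G1 X112.646 Y211.819 F980
G1 X105.934 Y187.823 F980
G1 X81.038 Y186.791 F980
G1 X72.363 Y210.150 F980
M5
G0 X280.750 Y102.693
M3 S815
G1 X214.752 Y45.873 F980
G1 X157.932 Y111.871 F980
G1 X223.930 Y168.691 F980
G1 X280.750 Y102.693 F980
M5
G0 X0.000 Y0.000

viewBox `0 0 285.486 264.709` with mm width/height → 1 unit = 1 mm. Flip: y_m = 264.709 − y_svg.

**Shape 1** — `<path>` cubic bezier, stroke `#ff0000` → cut (S815, F980). Control points (SVG): P0=(159.172,227.933), P1=(145.014,234.480), P2=(108.350,66.041), P3=(113.681,58.425); sampled at t=k/8. Machine vertices: (159.172,36.776) → (152.934,41.867) → (145.341,59.429) → (137.151,85.524) → (129.118,116.219) → (121.999,147.577) → (116.549,175.665) → (113.524,196.545) → (113.681,206.284). Open path.

**Shape 2** — `<path>` regular polygon, stroke `#ff0000` → cut (S815, F980). Machine vertices: (72.363,210.150) → (91.898,225.618) → (112.646,211.819) → (105.934,187.823) → (81.038,186.791) → (72.363,210.150). Closed: final G1 returns to the first vertex.

**Shape 3** — `<path>` regular polygon, stroke `#ff0000` → cut (S815, F980). Machine vertices: (280.750,102.693) → (214.752,45.873) → (157.932,111.871) → (223.930,168.691) → (280.750,102.693). Closed: final G1 returns to the first vertex.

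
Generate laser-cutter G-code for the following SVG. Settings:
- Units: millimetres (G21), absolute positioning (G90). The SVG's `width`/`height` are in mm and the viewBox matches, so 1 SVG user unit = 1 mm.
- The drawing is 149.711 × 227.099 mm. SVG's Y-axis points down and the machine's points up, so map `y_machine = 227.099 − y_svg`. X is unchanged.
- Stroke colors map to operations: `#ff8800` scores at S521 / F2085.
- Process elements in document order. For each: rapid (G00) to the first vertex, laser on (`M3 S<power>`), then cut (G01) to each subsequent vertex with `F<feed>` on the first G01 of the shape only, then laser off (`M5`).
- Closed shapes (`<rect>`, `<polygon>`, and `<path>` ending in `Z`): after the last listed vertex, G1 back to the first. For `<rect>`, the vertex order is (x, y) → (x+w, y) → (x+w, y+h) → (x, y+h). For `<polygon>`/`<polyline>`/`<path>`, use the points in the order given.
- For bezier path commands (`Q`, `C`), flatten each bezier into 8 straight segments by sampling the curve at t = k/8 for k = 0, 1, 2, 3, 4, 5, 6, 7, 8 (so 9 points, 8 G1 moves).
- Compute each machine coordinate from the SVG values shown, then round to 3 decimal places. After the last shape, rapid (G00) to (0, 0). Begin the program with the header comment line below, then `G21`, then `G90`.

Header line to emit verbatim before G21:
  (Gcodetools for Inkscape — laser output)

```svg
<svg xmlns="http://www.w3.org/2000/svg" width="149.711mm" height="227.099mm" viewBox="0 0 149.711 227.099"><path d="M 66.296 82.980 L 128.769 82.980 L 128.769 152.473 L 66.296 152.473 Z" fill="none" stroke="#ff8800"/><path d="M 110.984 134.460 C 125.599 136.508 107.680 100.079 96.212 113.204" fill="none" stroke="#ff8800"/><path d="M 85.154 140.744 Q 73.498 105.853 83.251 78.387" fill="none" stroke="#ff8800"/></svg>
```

(Gcodetools for Inkscape — laser output)
G21
G90
G00 X66.296 Y144.119
M3 S521
G01 X128.769 Y144.119 F2085
G01 X128.769 Y74.626
G01 X66.296 Y74.626
G01 X66.296 Y144.119
M5
G00 X110.984 Y92.639
M3 S521
G01 X115.016 Y93.503 F2085
G01 X116.454 Y96.942
G01 X115.756 Y101.925
G01 X113.379 Y107.421
G01 X109.779 Y112.397
G01 X105.413 Y115.823
G01 X100.739 Y116.666
G01 X96.212 Y113.895
M5
G00 X85.154 Y86.355
M3 S521
G01 X82.575 Y94.962 F2085
G01 X80.664 Y103.336
G01 X79.423 Y111.479
G01 X78.850 Y119.390
G01 X78.947 Y127.068
G01 X79.713 Y134.515
G01 X81.147 Y141.729
G01 X83.251 Y148.712
M5
G00 X0.000 Y0.000

Since the viewBox matches the mm dimensions, user units are millimetres directly. The only transform is the Y-flip y_m = 227.099 − y_svg.

Shape 1 is a rectangle drawn with `<path>`. Its stroke #ff8800 means score at S521, F2085. After flipping Y the toolpath is (66.296,144.119) → (128.769,144.119) → (128.769,74.626) → (66.296,74.626) → (66.296,144.119), returning to the start.

Shape 2 is a cubic bezier drawn with `<path>`. Its stroke #ff8800 means score at S521, F2085. After flipping Y the toolpath is (110.984,92.639) → (115.016,93.503) → (116.454,96.942) → (115.756,101.925) → (113.379,107.421) → (109.779,112.397) → (105.413,115.823) → (100.739,116.666) → (96.212,113.895).

Shape 3 is a quadratic bezier drawn with `<path>`. Its stroke #ff8800 means score at S521, F2085. After flipping Y the toolpath is (85.154,86.355) → (82.575,94.962) → (80.664,103.336) → (79.423,111.479) → (78.850,119.390) → (78.947,127.068) → (79.713,134.515) → (81.147,141.729) → (83.251,148.712).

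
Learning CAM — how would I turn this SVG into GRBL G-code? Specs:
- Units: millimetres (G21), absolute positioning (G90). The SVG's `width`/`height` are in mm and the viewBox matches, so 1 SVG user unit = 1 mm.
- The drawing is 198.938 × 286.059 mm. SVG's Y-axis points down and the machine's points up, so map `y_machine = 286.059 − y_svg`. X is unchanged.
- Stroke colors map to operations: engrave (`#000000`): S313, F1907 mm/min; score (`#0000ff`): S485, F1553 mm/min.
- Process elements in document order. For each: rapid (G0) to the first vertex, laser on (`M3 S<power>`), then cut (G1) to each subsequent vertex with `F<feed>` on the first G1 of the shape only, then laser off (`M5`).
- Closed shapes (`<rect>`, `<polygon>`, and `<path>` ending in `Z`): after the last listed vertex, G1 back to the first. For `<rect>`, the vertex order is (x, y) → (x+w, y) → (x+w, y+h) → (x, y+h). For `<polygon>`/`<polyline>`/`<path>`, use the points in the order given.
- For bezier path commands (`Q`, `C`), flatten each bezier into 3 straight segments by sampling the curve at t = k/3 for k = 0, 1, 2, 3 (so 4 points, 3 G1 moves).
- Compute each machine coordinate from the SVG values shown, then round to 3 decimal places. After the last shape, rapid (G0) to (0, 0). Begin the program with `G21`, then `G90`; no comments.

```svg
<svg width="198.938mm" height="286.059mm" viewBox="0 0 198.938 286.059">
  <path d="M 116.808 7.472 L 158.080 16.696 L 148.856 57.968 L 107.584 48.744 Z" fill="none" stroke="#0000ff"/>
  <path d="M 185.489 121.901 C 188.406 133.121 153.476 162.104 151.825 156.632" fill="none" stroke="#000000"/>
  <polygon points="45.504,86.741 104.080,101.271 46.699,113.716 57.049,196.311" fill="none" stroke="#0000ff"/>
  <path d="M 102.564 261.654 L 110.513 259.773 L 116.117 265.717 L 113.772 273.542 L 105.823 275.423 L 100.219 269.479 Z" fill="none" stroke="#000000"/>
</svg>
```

G21
G90
G0 X116.808 Y278.587
M3 S485
G1 X158.080 Y269.363 F1553
G1 X148.856 Y228.091
G1 X107.584 Y237.315
G1 X116.808 Y278.587
M5
G0 X185.489 Y164.158
M3 S313
G1 X178.425 Y148.951 F1907
G1 X161.935 Y133.506
G1 X151.825 Y129.427
M5
G0 X45.504 Y199.318
M3 S485
G1 X104.080 Y184.788 F1553
G1 X46.699 Y172.343
G1 X57.049 Y89.748
G1 X45.504 Y199.318
M5
G0 X102.564 Y24.405
M3 S313
G1 X110.513 Y26.286 F1907
G1 X116.117 Y20.342
G1 X113.772 Y12.517
G1 X105.823 Y10.636
G1 X100.219 Y16.580
G1 X102.564 Y24.405
M5
G0 X0.000 Y0.000

Since the viewBox matches the mm dimensions, user units are millimetres directly. The only transform is the Y-flip y_m = 286.059 − y_svg.

Shape 1 is a regular polygon drawn with `<path>`. Its stroke #0000ff means score at S485, F1553. After flipping Y the toolpath is (116.808,278.587) → (158.080,269.363) → (148.856,228.091) → (107.584,237.315) → (116.808,278.587), returning to the start.

Shape 2 is a cubic bezier drawn with `<path>`. Its stroke #000000 means engrave at S313, F1907. After flipping Y the toolpath is (185.489,164.158) → (178.425,148.951) → (161.935,133.506) → (151.825,129.427).

Shape 3 is a closed polygon drawn with `<polygon>`. Its stroke #0000ff means score at S485, F1553. After flipping Y the toolpath is (45.504,199.318) → (104.080,184.788) → (46.699,172.343) → (57.049,89.748) → (45.504,199.318), returning to the start.

Shape 4 is a regular polygon drawn with `<path>`. Its stroke #000000 means engrave at S313, F1907. After flipping Y the toolpath is (102.564,24.405) → (110.513,26.286) → (116.117,20.342) → (113.772,12.517) → (105.823,10.636) → (100.219,16.580) → (102.564,24.405), returning to the start.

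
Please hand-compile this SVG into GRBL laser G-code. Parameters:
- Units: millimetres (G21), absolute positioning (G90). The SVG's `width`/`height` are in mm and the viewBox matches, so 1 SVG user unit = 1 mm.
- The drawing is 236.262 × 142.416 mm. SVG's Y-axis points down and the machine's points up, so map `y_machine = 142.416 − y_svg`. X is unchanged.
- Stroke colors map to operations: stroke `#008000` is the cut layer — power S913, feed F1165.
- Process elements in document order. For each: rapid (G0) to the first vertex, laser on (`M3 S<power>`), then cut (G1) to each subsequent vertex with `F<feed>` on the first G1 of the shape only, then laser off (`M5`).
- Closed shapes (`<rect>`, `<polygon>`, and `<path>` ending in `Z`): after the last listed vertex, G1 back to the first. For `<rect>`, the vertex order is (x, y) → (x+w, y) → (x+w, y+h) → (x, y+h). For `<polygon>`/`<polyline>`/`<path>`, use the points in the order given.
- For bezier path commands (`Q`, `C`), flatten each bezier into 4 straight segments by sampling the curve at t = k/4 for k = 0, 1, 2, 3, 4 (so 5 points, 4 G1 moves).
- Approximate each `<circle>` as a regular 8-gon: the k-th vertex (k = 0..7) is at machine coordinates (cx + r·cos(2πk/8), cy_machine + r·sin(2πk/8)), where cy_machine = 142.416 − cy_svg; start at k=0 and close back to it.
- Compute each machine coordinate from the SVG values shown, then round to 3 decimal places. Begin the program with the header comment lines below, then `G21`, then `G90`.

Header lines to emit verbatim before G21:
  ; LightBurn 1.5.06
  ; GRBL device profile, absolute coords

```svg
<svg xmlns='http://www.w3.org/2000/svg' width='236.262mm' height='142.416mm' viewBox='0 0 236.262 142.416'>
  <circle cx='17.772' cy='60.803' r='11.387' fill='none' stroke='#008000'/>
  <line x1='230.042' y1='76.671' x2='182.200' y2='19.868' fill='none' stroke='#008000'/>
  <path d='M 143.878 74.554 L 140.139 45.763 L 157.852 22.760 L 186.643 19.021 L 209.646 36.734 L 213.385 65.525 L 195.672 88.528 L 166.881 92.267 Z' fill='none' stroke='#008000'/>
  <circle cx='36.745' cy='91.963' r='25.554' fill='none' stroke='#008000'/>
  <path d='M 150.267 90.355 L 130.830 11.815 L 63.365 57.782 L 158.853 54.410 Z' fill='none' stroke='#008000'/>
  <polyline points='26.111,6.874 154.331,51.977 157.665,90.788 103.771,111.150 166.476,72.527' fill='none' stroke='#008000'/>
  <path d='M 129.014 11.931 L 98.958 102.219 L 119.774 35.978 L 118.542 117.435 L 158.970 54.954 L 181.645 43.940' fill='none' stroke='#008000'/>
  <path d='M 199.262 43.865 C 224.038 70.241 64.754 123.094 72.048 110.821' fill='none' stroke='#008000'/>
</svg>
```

; LightBurn 1.5.06
; GRBL device profile, absolute coords
G21
G90
G0 X29.159 Y81.613
M3 S913
G1 X25.824 Y89.665 F1165
G1 X17.772 Y93.000
G1 X9.720 Y89.665
G1 X6.385 Y81.613
G1 X9.720 Y73.561
G1 X17.772 Y70.226
G1 X25.824 Y73.561
G1 X29.159 Y81.613
M5
G0 X230.042 Y65.745
M3 S913
G1 X182.200 Y122.548 F1165
M5
G0 X143.878 Y67.862
M3 S913
G1 X140.139 Y96.653 F1165
G1 X157.852 Y119.656
G1 X186.643 Y123.395
G1 X209.646 Y105.682
G1 X213.385 Y76.891
G1 X195.672 Y53.888
G1 X166.881 Y50.149
G1 X143.878 Y67.862
M5
G0 X62.299 Y50.453
M3 S913
G1 X54.814 Y68.522 F1165
G1 X36.745 Y76.007
G1 X18.676 Y68.522
G1 X11.191 Y50.453
G1 X18.676 Y32.384
G1 X36.745 Y24.899
G1 X54.814 Y32.384
G1 X62.299 Y50.453
M5
G0 X150.267 Y52.061
M3 S913
G1 X130.830 Y130.601 F1165
G1 X63.365 Y84.634
G1 X158.853 Y88.006
G1 X150.267 Y52.061
M5
G0 X26.111 Y135.542
M3 S913
G1 X154.331 Y90.439 F1165
G1 X157.665 Y51.628
G1 X103.771 Y31.266
G1 X166.476 Y69.889
M5
G0 X129.014 Y130.485
M3 S913
G1 X98.958 Y40.197 F1165
G1 X119.774 Y106.438
G1 X118.542 Y24.981
G1 X158.970 Y87.462
G1 X181.645 Y98.476
M5
G0 X199.262 Y98.551
M3 S913
G1 X188.811 Y75.236 F1165
G1 X142.211 Y50.580
G1 X92.332 Y33.170
G1 X72.048 Y31.595
M5

viewBox `0 0 236.262 142.416` with mm width/height → 1 unit = 1 mm. Flip: y_m = 142.416 − y_svg.

**Shape 1** — `<circle>` circle, stroke `#008000` → cut (S913, F1165). Machine vertices: (29.159,81.613) → (25.824,89.665) → (17.772,93.000) → (9.720,89.665) → (6.385,81.613) → (9.720,73.561) → (17.772,70.226) → (25.824,73.561) → (29.159,81.613). Closed: final G1 returns to the first vertex.

**Shape 2** — `<line>` line segment, stroke `#008000` → cut (S913, F1165). Machine vertices: (230.042,65.745) → (182.200,122.548). Open path.

**Shape 3** — `<path>` regular polygon, stroke `#008000` → cut (S913, F1165). Machine vertices: (143.878,67.862) → (140.139,96.653) → (157.852,119.656) → (186.643,123.395) → (209.646,105.682) → (213.385,76.891) → (195.672,53.888) → (166.881,50.149) → (143.878,67.862). Closed: final G1 returns to the first vertex.

**Shape 4** — `<circle>` circle, stroke `#008000` → cut (S913, F1165). Machine vertices: (62.299,50.453) → (54.814,68.522) → (36.745,76.007) → (18.676,68.522) → (11.191,50.453) → (18.676,32.384) → (36.745,24.899) → (54.814,32.384) → (62.299,50.453). Closed: final G1 returns to the first vertex.

**Shape 5** — `<path>` closed polygon, stroke `#008000` → cut (S913, F1165). Machine vertices: (150.267,52.061) → (130.830,130.601) → (63.365,84.634) → (158.853,88.006) → (150.267,52.061). Closed: final G1 returns to the first vertex.

**Shape 6** — `<polyline>` open polyline, stroke `#008000` → cut (S913, F1165). Machine vertices: (26.111,135.542) → (154.331,90.439) → (157.665,51.628) → (103.771,31.266) → (166.476,69.889). Open path.

**Shape 7** — `<path>` open polyline, stroke `#008000` → cut (S913, F1165). Machine vertices: (129.014,130.485) → (98.958,40.197) → (119.774,106.438) → (118.542,24.981) → (158.970,87.462) → (181.645,98.476). Open path.

**Shape 8** — `<path>` cubic bezier, stroke `#008000` → cut (S913, F1165). Control points (SVG): P0=(199.262,43.865), P1=(224.038,70.241), P2=(64.754,123.094), P3=(72.048,110.821); sampled at t=k/4. Machine vertices: (199.262,98.551) → (188.811,75.236) → (142.211,50.580) → (92.332,33.170) → (72.048,31.595). Open path.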